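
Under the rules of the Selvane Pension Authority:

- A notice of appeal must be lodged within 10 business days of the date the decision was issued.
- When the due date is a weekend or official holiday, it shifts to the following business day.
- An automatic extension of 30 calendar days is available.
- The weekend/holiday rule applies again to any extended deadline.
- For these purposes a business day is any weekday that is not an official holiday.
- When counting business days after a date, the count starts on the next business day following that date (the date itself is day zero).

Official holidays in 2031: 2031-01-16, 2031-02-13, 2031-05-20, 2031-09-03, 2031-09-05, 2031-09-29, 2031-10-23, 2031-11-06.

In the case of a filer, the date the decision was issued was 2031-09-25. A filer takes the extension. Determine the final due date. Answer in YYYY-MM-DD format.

2031-11-10

10 business days after 2031-09-25, excluding weekends and holidays, is 2031-10-10.
2031-10-10 is a Friday and not a listed holiday, so it stands.
The 30-calendar-day extension moves the deadline from 2031-10-10 to 2031-11-09.
Because 2031-11-09 is a Sunday, the deadline becomes 2031-11-10 (Monday).
Final deadline: 2031-11-10.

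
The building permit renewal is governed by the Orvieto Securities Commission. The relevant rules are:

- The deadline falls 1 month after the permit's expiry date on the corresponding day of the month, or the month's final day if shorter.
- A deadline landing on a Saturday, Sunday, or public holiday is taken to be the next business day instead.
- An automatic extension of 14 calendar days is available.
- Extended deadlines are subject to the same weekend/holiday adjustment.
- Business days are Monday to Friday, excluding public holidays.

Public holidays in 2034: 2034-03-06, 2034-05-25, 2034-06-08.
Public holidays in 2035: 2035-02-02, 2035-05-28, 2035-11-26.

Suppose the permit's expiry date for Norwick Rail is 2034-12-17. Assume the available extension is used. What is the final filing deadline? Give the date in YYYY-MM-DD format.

2035-01-31

1 month after 2034-12-17, on the same day of the month, is 2035-01-17.
Since 2035-01-17 is a Wednesday and not a holiday, the date is unchanged.
The 14-calendar-day extension moves the deadline from 2035-01-17 to 2035-01-31.
2035-01-31 (Wednesday) is already a business day.
Final deadline: 2035-01-31.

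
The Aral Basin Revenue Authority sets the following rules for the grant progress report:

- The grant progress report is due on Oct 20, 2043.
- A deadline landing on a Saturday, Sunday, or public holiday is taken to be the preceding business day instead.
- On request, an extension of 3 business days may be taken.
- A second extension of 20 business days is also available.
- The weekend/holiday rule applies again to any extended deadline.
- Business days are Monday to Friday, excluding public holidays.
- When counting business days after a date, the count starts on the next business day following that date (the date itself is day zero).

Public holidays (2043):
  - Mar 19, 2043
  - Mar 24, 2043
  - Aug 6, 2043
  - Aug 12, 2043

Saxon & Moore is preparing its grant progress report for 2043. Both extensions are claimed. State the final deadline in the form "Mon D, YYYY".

The statutory due date is Oct 20, 2043.
Oct 20, 2043 is a Tuesday and not a listed holiday, so it stands.
Applying the 3-business-day extension: 3 business days after Oct 20, 2043 is Oct 23, 2043.
Oct 23, 2043 (Friday) is already a business day.
The 20-business-day extension runs from Oct 23, 2043 to Nov 20, 2043.
Nov 20, 2043 (Friday) is already a business day.
So the filing is due Nov 20, 2043.

Nov 20, 2043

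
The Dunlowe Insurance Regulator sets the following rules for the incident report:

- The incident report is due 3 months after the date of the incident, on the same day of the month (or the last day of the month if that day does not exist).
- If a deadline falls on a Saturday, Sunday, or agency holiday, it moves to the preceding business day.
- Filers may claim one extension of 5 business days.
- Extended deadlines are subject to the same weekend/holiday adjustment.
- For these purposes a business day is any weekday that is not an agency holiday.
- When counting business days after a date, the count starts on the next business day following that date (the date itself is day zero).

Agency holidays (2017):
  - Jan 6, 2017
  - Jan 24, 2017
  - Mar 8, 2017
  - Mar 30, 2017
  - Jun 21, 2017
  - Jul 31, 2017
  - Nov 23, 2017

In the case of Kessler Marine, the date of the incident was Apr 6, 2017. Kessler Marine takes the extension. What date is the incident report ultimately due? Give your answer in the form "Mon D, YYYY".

3 months after Apr 6, 2017, on the same day of the month, is Jul 6, 2017.
Jul 6, 2017 (Thursday) is already a business day.
Counting 5 further business days from Jul 6, 2017 reaches Jul 13, 2017.
Jul 13, 2017 is a Thursday and not a listed holiday, so it stands.
Final deadline: Jul 13, 2017.

Jul 13, 2017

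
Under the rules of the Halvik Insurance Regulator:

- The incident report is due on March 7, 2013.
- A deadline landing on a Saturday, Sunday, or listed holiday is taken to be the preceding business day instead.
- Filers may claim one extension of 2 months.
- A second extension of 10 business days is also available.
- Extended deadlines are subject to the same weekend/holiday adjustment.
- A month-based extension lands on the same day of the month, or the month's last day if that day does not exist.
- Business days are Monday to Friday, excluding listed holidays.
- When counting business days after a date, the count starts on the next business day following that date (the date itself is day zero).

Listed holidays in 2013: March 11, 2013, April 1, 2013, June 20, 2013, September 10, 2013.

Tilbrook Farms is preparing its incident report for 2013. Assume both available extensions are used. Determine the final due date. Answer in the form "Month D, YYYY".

May 21, 2013

The stated deadline is March 7, 2013.
March 7, 2013 (Thursday) is already a business day.
Applying the 2 months extension: 2 months after March 7, 2013 is May 7, 2013.
May 7, 2013 falls on a Tuesday, which is a business day, so no adjustment is needed.
Counting 10 further business days from May 7, 2013 reaches May 21, 2013.
May 21, 2013 (Tuesday) is already a business day.
Deadline: May 21, 2013.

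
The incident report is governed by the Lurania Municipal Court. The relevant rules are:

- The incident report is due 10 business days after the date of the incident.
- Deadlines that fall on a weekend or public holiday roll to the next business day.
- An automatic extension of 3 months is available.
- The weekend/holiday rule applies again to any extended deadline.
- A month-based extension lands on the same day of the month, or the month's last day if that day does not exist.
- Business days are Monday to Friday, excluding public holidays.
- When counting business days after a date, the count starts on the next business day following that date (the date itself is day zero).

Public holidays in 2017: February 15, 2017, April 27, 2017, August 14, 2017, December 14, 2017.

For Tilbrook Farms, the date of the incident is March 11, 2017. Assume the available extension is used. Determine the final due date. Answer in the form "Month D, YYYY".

Counting 10 business days after March 11, 2017 (skipping weekends and listed holidays) reaches March 24, 2017.
March 24, 2017 falls on a Friday, which is a business day, so no adjustment is needed.
Add 3 months to March 24, 2017: June 24, 2017.
June 24, 2017 is a Saturday, so it moves to the next business day, June 26, 2017 (Monday).
Deadline: June 26, 2017.

June 26, 2017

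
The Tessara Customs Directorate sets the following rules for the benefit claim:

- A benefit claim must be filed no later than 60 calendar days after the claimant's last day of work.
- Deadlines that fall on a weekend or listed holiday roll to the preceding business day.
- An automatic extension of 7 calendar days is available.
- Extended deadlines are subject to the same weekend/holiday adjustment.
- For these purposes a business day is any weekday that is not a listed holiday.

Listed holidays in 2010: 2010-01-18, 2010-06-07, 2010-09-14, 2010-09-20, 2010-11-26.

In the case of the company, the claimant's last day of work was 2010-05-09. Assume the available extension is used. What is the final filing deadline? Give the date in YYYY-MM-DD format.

2010-07-15

Trigger date 2010-05-09 + 60 calendar days = 2010-07-08.
Since 2010-07-08 is a Thursday and not a holiday, the date is unchanged.
Applying the 7-calendar-day extension: 2010-07-08 + 7 days = 2010-07-15.
Since 2010-07-15 is a Thursday and not a holiday, the date is unchanged.
So the filing is due 2010-07-15.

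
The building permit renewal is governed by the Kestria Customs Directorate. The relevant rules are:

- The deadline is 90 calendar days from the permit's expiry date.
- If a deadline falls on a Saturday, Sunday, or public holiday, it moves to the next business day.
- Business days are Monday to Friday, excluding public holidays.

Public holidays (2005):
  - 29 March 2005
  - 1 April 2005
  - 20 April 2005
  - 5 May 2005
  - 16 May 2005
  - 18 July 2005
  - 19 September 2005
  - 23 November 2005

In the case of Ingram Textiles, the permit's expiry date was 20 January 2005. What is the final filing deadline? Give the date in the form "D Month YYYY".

From 20 January 2005, 90 calendar days later is 20 April 2005.
20 April 2005 falls on a listed holiday. Rolling to the next business day gives 21 April 2005, a Thursday.
The final due date is 21 April 2005.

21 April 2005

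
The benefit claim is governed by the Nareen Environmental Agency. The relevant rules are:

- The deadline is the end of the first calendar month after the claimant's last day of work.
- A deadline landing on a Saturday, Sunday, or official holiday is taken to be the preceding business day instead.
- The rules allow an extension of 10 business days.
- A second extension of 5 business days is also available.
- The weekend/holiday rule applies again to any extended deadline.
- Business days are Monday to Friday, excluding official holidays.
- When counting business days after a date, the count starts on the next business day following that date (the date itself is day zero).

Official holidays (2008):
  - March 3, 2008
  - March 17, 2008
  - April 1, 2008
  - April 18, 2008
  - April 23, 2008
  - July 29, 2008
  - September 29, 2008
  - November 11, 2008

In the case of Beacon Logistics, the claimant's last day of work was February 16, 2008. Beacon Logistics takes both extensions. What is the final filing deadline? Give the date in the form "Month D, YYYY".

April 24, 2008

The first month after February 16, 2008 is March 2008, whose last day is March 31, 2008.
March 31, 2008 is a Monday and not a listed holiday, so it stands.
Counting 10 further business days from March 31, 2008 reaches April 15, 2008.
Since April 15, 2008 is a Tuesday and not a holiday, the date is unchanged.
Applying the 5-business-day extension: 5 business days after April 15, 2008 is April 24, 2008.
April 24, 2008 (Thursday) is already a business day.
The final due date is April 24, 2008.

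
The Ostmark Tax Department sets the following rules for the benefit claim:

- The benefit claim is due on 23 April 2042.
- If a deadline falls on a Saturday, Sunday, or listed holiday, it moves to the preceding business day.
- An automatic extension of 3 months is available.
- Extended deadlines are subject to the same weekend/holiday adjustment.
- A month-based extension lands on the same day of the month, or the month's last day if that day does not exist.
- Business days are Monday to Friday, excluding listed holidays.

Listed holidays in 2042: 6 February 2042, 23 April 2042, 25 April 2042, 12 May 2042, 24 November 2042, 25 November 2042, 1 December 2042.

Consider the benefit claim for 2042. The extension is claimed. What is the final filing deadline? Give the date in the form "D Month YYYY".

The stated deadline is 23 April 2042.
23 April 2042 is a listed holiday, so it moves to the preceding business day, 22 April 2042 (Tuesday).
Applying the 3 months extension: 3 months after 22 April 2042 is 22 July 2042.
22 July 2042 is a Tuesday and not a listed holiday, so it stands.
So the filing is due 22 July 2042.

22 July 2042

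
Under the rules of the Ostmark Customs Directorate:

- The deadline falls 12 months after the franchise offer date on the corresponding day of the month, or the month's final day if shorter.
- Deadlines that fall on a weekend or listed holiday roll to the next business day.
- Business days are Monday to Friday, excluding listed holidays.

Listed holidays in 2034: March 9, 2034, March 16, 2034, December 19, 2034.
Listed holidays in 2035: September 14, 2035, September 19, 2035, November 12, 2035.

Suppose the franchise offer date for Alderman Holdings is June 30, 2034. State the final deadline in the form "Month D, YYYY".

July 2, 2035

12 months from June 30, 2034 is June 30, 2035.
Because June 30, 2035 is a Saturday, the deadline becomes July 2, 2035 (Monday).
Final deadline: July 2, 2035.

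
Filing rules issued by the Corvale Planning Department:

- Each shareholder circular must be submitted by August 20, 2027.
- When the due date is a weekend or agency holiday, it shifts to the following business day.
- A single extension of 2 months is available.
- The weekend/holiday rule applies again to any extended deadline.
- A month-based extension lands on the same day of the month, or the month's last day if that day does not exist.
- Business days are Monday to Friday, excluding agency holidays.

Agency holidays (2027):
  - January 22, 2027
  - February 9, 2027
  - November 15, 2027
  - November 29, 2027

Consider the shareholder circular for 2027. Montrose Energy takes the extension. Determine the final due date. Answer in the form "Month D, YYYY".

October 20, 2027

Start from the fixed due date, August 20, 2027.
August 20, 2027 is a Friday and not a listed holiday, so it stands.
Add 2 months to August 20, 2027: October 20, 2027.
October 20, 2027 is a Wednesday and not a listed holiday, so it stands.
Final deadline: October 20, 2027.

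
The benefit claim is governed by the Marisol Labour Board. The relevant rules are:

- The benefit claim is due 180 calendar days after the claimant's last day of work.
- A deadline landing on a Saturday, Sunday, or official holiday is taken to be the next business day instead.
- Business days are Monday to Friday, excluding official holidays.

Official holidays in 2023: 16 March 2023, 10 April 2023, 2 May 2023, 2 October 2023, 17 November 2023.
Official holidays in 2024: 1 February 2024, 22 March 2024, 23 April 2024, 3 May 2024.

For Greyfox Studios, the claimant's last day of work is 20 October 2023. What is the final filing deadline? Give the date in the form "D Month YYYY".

Trigger date 20 October 2023 + 180 calendar days = 17 April 2024.
Since 17 April 2024 is a Wednesday and not a holiday, the date is unchanged.
The final due date is 17 April 2024.

17 April 2024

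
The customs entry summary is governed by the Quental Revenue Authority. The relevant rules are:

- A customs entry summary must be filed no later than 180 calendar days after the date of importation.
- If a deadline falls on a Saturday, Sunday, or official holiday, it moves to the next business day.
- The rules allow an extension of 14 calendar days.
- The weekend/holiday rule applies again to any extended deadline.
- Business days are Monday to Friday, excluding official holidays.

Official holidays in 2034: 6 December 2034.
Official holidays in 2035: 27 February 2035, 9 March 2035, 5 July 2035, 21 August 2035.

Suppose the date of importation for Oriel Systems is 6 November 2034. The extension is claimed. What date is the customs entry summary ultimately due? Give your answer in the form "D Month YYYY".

21 May 2035

From 6 November 2034, 180 calendar days later is 5 May 2035.
Because 5 May 2035 is a Saturday, the deadline becomes 7 May 2035 (Monday).
Add the 14 calendar-day extension to 7 May 2035: 21 May 2035.
21 May 2035 is a Monday and not a listed holiday, so it stands.
Final deadline: 21 May 2035.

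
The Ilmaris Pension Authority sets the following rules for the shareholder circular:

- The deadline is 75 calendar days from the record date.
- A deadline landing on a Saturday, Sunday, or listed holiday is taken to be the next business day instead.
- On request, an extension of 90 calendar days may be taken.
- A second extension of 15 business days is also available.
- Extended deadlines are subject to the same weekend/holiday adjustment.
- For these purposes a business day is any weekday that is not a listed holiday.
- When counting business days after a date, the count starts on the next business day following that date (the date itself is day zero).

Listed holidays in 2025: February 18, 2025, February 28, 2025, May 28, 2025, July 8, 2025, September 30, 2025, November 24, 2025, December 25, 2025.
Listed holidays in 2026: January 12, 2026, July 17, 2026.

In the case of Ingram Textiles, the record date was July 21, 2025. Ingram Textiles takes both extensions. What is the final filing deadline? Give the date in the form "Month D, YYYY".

January 27, 2026

From July 21, 2025, 75 calendar days later is October 4, 2025.
October 4, 2025 is a Saturday; the next business day is October 6, 2025 (Monday).
Applying the 90-calendar-day extension: October 6, 2025 + 90 days = January 4, 2026.
January 4, 2026 is a Sunday, so it moves to the next business day, January 5, 2026 (Monday).
The 15-business-day extension runs from January 5, 2026 to January 27, 2026.
January 27, 2026 (Tuesday) is already a business day.
Deadline: January 27, 2026.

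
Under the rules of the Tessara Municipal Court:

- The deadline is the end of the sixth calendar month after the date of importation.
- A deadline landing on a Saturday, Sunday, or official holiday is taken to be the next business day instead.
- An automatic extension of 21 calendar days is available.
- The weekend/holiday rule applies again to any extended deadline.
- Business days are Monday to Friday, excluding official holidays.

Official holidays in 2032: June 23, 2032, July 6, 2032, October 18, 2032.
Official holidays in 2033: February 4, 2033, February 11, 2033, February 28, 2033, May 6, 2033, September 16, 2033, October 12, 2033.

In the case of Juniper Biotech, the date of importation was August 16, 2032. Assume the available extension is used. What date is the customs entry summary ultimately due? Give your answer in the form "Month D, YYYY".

6 months after August 16, 2032 is February 2033; that month ends on February 28, 2033.
February 28, 2033 is a listed holiday; the next business day is March 1, 2033 (Tuesday).
The 21-calendar-day extension moves the deadline from March 1, 2033 to March 22, 2033.
March 22, 2033 is a Tuesday and not a listed holiday, so it stands.
The final due date is March 22, 2033.

March 22, 2033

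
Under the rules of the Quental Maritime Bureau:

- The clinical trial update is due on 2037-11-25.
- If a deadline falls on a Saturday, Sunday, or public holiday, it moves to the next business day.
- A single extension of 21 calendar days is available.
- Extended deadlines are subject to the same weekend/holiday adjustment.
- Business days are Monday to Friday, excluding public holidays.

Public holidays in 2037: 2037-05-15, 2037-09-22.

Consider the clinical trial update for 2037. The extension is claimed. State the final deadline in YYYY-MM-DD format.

2037-12-16

The statutory due date is 2037-11-25.
2037-11-25 is a Wednesday and not a listed holiday, so it stands.
With the 21-day extension, 2037-11-25 becomes 2037-12-16.
Since 2037-12-16 is a Wednesday and not a holiday, the date is unchanged.
Final deadline: 2037-12-16.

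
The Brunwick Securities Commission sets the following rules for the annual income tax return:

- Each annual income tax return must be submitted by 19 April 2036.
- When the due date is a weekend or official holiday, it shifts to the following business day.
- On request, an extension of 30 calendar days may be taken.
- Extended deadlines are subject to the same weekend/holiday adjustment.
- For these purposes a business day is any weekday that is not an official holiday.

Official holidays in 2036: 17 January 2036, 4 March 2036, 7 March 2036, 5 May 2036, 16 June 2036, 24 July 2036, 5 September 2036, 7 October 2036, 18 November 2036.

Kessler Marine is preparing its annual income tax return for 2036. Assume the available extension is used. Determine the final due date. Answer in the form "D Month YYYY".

21 May 2036

The stated deadline is 19 April 2036.
19 April 2036 is a Saturday, so it moves to the next business day, 21 April 2036 (Monday).
Add the 30 calendar-day extension to 21 April 2036: 21 May 2036.
Since 21 May 2036 is a Wednesday and not a holiday, the date is unchanged.
So the filing is due 21 May 2036.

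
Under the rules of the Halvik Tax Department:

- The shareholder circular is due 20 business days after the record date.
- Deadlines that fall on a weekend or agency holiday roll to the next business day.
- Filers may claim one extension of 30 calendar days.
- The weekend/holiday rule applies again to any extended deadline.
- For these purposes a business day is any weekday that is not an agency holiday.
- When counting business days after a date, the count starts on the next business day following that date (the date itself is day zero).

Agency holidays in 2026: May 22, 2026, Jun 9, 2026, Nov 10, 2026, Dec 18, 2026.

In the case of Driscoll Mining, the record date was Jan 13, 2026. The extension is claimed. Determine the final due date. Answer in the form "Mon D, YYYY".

Mar 12, 2026

20 business days after Jan 13, 2026, excluding weekends and holidays, is Feb 10, 2026.
Feb 10, 2026 (Tuesday) is already a business day.
Applying the 30-calendar-day extension: Feb 10, 2026 + 30 days = Mar 12, 2026.
Since Mar 12, 2026 is a Thursday and not a holiday, the date is unchanged.
Final deadline: Mar 12, 2026.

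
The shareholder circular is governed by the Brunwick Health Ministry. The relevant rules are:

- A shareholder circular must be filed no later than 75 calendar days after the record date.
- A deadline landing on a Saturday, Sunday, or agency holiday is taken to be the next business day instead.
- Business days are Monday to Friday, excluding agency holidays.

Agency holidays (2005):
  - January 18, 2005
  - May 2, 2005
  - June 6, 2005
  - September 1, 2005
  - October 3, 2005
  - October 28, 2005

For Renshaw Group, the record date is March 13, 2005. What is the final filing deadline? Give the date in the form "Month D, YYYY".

May 27, 2005

75 calendar days after March 13, 2005 is May 27, 2005.
May 27, 2005 falls on a Friday, which is a business day, so no adjustment is needed.
Deadline: May 27, 2005.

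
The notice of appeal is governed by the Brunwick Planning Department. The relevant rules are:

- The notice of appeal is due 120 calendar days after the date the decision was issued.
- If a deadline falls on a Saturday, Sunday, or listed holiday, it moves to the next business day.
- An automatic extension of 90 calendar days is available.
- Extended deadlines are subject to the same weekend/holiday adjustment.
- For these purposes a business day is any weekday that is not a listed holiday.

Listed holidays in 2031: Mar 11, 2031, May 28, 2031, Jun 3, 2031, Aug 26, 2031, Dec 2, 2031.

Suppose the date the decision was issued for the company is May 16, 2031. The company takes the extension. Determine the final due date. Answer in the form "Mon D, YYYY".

Trigger date May 16, 2031 + 120 calendar days = Sep 13, 2031.
Because Sep 13, 2031 is a Saturday, the deadline becomes Sep 15, 2031 (Monday).
Add the 90 calendar-day extension to Sep 15, 2031: Dec 14, 2031.
Dec 14, 2031 is a Sunday, so it moves to the next business day, Dec 15, 2031 (Monday).
Final deadline: Dec 15, 2031.

Dec 15, 2031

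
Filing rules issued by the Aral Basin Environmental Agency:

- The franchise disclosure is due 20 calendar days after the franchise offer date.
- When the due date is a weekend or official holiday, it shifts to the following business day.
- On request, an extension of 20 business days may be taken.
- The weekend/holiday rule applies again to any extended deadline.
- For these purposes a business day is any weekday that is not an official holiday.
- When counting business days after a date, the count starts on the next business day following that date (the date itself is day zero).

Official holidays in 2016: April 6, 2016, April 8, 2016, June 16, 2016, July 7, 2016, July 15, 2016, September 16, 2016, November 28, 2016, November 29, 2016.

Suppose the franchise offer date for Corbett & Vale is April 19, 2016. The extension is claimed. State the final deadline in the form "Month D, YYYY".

June 6, 2016

Trigger date April 19, 2016 + 20 calendar days = May 9, 2016.
May 9, 2016 (Monday) is already a business day.
Counting 20 further business days from May 9, 2016 reaches June 6, 2016.
Since June 6, 2016 is a Monday and not a holiday, the date is unchanged.
Deadline: June 6, 2016.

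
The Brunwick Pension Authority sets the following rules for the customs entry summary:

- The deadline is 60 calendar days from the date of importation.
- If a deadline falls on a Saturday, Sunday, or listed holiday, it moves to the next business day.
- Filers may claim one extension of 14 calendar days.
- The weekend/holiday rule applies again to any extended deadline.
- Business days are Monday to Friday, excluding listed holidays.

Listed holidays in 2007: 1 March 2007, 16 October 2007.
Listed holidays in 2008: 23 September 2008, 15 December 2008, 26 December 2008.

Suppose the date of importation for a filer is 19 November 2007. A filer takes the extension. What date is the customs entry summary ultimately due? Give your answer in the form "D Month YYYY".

From 19 November 2007, 60 calendar days later is 18 January 2008.
18 January 2008 is a Friday and not a listed holiday, so it stands.
Add the 14 calendar-day extension to 18 January 2008: 1 February 2008.
1 February 2008 is a Friday and not a listed holiday, so it stands.
Final deadline: 1 February 2008.

1 February 2008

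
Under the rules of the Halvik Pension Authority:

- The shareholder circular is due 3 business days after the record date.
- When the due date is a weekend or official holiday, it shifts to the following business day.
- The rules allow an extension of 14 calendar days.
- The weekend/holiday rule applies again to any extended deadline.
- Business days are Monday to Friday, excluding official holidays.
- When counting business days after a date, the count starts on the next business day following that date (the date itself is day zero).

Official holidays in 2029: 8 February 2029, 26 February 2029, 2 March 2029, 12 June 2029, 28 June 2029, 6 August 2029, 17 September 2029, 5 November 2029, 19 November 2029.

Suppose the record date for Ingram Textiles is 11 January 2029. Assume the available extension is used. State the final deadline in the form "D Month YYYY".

3 business days after 11 January 2029, excluding weekends and holidays, is 16 January 2029.
Since 16 January 2029 is a Tuesday and not a holiday, the date is unchanged.
Add the 14 calendar-day extension to 16 January 2029: 30 January 2029.
30 January 2029 (Tuesday) is already a business day.
So the filing is due 30 January 2029.

30 January 2029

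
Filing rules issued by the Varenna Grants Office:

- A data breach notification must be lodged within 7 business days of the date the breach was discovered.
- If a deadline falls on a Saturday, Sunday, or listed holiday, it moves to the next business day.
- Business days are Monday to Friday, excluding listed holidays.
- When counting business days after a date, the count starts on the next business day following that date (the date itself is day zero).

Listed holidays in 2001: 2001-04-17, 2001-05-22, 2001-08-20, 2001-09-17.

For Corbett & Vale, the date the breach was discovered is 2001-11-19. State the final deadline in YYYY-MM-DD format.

2001-11-28

Starting the day after 2001-11-19 and counting 7 business days lands on 2001-11-28.
Since 2001-11-28 is a Wednesday and not a holiday, the date is unchanged.
The final due date is 2001-11-28.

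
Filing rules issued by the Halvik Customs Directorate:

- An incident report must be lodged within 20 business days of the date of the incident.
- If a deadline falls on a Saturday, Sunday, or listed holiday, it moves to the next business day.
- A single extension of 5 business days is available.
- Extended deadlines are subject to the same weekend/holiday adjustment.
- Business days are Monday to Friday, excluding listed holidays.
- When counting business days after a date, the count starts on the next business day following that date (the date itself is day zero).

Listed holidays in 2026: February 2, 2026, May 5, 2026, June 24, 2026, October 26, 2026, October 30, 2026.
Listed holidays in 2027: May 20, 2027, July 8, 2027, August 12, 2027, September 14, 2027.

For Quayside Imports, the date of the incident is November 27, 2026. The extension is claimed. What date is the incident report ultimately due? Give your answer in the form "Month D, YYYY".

Counting 20 business days after November 27, 2026 (skipping weekends and listed holidays) reaches December 25, 2026.
December 25, 2026 falls on a Friday, which is a business day, so no adjustment is needed.
Counting 5 further business days from December 25, 2026 reaches January 1, 2027.
January 1, 2027 (Friday) is already a business day.
Deadline: January 1, 2027.

January 1, 2027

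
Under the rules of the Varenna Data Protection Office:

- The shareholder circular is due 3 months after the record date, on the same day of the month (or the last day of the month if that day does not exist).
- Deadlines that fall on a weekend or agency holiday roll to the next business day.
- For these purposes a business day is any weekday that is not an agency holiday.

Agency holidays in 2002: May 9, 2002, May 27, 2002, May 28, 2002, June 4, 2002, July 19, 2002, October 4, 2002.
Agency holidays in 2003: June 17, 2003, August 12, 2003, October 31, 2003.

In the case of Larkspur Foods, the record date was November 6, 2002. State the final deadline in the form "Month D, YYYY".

Moving 3 months forward from November 6, 2002 on the corresponding day gives February 6, 2003.
February 6, 2003 (Thursday) is already a business day.
The final due date is February 6, 2003.

February 6, 2003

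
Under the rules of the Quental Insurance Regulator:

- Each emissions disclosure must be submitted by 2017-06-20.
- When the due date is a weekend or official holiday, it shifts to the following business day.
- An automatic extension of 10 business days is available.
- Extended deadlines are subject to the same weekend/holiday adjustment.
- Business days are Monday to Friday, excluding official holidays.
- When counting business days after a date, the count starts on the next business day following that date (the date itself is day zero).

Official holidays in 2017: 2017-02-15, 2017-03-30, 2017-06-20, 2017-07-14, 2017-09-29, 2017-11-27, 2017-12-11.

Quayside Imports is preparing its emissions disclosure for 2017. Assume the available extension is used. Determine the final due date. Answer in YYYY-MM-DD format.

2017-07-05

Start from the fixed due date, 2017-06-20.
2017-06-20 is a listed holiday; the next business day is 2017-06-21 (Wednesday).
Applying the 10-business-day extension: 10 business days after 2017-06-21 is 2017-07-05.
2017-07-05 is a Wednesday and not a listed holiday, so it stands.
Final deadline: 2017-07-05.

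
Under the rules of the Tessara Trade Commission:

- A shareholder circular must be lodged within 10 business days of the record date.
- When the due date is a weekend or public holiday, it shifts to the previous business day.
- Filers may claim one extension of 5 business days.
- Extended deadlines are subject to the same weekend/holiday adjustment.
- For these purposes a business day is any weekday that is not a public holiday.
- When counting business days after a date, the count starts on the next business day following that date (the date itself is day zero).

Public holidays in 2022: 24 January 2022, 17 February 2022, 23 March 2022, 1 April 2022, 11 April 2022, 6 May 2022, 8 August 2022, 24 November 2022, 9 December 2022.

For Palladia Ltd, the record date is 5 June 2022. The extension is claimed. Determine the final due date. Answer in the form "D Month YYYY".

24 June 2022

10 business days after 5 June 2022, excluding weekends and holidays, is 17 June 2022.
17 June 2022 falls on a Friday, which is a business day, so no adjustment is needed.
The 5-business-day extension runs from 17 June 2022 to 24 June 2022.
24 June 2022 is a Friday and not a listed holiday, so it stands.
Deadline: 24 June 2022.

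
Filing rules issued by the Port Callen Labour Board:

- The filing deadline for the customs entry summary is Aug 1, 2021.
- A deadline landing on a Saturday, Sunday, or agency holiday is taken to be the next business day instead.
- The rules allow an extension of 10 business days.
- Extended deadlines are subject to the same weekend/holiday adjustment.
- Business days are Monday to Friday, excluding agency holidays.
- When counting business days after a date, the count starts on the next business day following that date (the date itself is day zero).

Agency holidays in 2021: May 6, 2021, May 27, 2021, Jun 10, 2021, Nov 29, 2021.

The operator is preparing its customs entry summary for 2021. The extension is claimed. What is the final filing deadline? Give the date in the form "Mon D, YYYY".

Aug 16, 2021

The statutory due date is Aug 1, 2021.
Aug 1, 2021 is a Sunday; the next business day is Aug 2, 2021 (Monday).
Applying the 10-business-day extension: 10 business days after Aug 2, 2021 is Aug 16, 2021.
Aug 16, 2021 falls on a Monday, which is a business day, so no adjustment is needed.
Final deadline: Aug 16, 2021.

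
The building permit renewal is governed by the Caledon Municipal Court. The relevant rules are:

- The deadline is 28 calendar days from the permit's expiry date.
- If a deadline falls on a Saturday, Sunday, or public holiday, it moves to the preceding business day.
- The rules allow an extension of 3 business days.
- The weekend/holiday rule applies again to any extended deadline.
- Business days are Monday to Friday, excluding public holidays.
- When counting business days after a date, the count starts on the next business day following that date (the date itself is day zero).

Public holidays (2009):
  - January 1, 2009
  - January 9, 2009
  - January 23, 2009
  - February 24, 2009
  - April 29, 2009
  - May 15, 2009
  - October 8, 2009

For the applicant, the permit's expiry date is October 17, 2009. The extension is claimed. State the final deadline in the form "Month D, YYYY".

November 18, 2009

Adding 28 calendar days to October 17, 2009 gives November 14, 2009.
November 14, 2009 is a Saturday, so it moves to the preceding business day, November 13, 2009 (Friday).
Counting 3 further business days from November 13, 2009 reaches November 18, 2009.
November 18, 2009 (Wednesday) is already a business day.
Deadline: November 18, 2009.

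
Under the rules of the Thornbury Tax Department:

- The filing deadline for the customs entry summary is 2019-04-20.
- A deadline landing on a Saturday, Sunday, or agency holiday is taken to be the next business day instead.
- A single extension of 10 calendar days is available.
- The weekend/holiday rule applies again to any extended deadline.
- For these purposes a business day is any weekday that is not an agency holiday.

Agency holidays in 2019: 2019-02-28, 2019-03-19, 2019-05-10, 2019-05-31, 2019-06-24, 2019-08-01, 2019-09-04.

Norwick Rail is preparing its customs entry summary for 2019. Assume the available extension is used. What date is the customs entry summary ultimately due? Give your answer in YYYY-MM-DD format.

2019-05-02

The statutory due date is 2019-04-20.
2019-04-20 falls on a Saturday. Rolling to the next business day gives 2019-04-22, a Monday.
With the 10-day extension, 2019-04-22 becomes 2019-05-02.
2019-05-02 (Thursday) is already a business day.
Final deadline: 2019-05-02.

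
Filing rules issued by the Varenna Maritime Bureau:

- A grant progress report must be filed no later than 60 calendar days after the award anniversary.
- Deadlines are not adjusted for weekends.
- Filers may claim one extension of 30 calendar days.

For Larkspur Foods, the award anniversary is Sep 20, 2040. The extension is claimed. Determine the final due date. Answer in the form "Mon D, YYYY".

Dec 19, 2040

Adding 60 calendar days to Sep 20, 2040 gives Nov 19, 2040.
Nov 19, 2040 is a Monday; no weekend or holiday adjustment applies.
With the 30-day extension, Nov 19, 2040 becomes Dec 19, 2040.
Dec 19, 2040 falls on a Wednesday. The rules make no weekend/holiday allowance, so it remains Dec 19, 2040.
Deadline: Dec 19, 2040.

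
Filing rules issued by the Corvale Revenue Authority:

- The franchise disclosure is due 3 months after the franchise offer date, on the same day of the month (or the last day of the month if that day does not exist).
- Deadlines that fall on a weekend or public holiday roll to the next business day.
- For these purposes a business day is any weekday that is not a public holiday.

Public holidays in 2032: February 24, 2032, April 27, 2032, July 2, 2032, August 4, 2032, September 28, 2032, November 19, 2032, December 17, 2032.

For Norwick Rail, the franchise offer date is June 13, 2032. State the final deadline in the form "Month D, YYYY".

3 months after June 13, 2032, on the same day of the month, is September 13, 2032.
September 13, 2032 (Monday) is already a business day.
Deadline: September 13, 2032.

September 13, 2032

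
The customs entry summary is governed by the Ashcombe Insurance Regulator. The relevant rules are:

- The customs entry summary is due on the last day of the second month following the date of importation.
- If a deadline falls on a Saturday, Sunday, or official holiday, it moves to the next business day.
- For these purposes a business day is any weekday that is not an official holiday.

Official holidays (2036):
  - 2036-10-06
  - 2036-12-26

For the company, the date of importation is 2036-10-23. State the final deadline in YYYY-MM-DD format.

2036-12-31

2 months after 2036-10-23 falls in December 2036; the last day of that month is 2036-12-31.
2036-12-31 is a Wednesday and not a listed holiday, so it stands.
Final deadline: 2036-12-31.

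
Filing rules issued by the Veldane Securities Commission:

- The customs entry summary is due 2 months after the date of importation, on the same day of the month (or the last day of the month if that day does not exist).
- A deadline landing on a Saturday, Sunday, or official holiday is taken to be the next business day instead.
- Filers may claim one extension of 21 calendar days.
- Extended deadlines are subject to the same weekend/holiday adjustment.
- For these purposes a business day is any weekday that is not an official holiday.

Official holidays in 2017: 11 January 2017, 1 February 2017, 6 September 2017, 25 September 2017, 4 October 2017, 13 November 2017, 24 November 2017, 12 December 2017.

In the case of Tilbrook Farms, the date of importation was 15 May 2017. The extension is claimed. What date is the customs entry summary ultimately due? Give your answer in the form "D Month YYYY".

Moving 2 months forward from 15 May 2017 on the corresponding day gives 15 July 2017.
15 July 2017 is a Saturday, so it moves to the next business day, 17 July 2017 (Monday).
Applying the 21-calendar-day extension: 17 July 2017 + 21 days = 7 August 2017.
Since 7 August 2017 is a Monday and not a holiday, the date is unchanged.
So the filing is due 7 August 2017.

7 August 2017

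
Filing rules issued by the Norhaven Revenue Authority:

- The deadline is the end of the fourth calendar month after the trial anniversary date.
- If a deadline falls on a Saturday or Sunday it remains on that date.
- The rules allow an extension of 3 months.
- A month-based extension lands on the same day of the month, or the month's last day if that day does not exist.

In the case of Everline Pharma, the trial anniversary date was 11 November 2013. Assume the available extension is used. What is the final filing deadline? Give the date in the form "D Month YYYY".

30 June 2014

4 months after 11 November 2013 is March 2014; that month ends on 31 March 2014.
31 March 2014 falls on a Monday. The rules make no weekend/holiday allowance, so it remains 31 March 2014.
Applying the 3 months extension: 3 months after 31 March 2014 is 30 June 2014 (day 31 does not exist in June, so the month's last day is used).
No adjustment is made for weekends or holidays, so 30 June 2014 stands.
Deadline: 30 June 2014.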